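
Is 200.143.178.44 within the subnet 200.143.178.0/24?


Subnet network: 200.143.178.0
Test IP AND mask: 200.143.178.0
Yes, 200.143.178.44 is in 200.143.178.0/24


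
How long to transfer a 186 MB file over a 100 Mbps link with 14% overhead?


Effective throughput = 100 * (1 - 14/100) = 86 Mbps
File size in Mb = 186 * 8 = 1488 Mb
Time = 1488 / 86
Time = 17.3023 seconds


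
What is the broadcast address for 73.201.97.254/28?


Network: 73.201.97.240/28
Host bits = 4
Set all host bits to 1:
Broadcast: 73.201.97.255


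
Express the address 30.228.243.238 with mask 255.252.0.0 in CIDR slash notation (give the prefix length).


Binary: 11111111.11111100.00000000.00000000
Count leading 1s
Prefix: /14


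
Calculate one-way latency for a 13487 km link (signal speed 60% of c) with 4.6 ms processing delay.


Speed = 0.6 * 3e5 km/s = 180000 km/s
Propagation delay = 13487 / 180000 = 0.0749 s = 74.9278 ms
Processing delay = 4.6 ms
Total one-way latency = 79.5278 ms


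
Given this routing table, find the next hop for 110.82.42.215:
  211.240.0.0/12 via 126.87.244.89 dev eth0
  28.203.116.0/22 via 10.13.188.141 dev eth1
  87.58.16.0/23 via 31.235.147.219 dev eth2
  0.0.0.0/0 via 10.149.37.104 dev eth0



Longest prefix match for 110.82.42.215:
  /12 211.240.0.0: no
  /22 28.203.116.0: no
  /23 87.58.16.0: no
  /0 0.0.0.0: MATCH
Selected: next-hop 10.149.37.104 via eth0 (matched /0)


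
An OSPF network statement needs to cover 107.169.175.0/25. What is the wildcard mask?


Subnet mask: 255.255.255.128
Wildcard = 255.255.255.255 - subnet mask
255 - 255 = 0
255 - 255 = 0
255 - 255 = 0
255 - 128 = 127
Wildcard: 0.0.0.127


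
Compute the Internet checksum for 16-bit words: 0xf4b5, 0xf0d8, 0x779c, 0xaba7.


Sum all words (with carry folding):
+ 0xf4b5 = 0xf4b5
+ 0xf0d8 = 0xe58e
+ 0x779c = 0x5d2b
+ 0xaba7 = 0x08d3
One's complement: ~0x08d3
Checksum = 0xf72c


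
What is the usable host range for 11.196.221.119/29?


Network: 11.196.221.112
Broadcast: 11.196.221.119
First usable = network + 1
Last usable = broadcast - 1
Range: 11.196.221.113 to 11.196.221.118


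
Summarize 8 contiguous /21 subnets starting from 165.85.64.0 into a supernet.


Original prefix: /21
Number of subnets: 8 = 2^3
New prefix = 21 - 3 = 18
Supernet: 165.85.64.0/18


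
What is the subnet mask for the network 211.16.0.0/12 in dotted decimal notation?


/12 means 12 network bits, 20 host bits
Binary: 11111111111100000000000000000000
Mask: 255.240.0.0


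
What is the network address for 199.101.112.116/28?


IP:   11000111.01100101.01110000.01110100
Mask: 11111111.11111111.11111111.11110000
AND operation:
Net:  11000111.01100101.01110000.01110000
Network: 199.101.112.112/28


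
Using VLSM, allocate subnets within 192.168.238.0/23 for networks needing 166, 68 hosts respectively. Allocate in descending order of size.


166 hosts -> /24 (254 usable): 192.168.238.0/24
68 hosts -> /25 (126 usable): 192.168.239.0/25
Allocation: 192.168.238.0/24 (166 hosts, 254 usable); 192.168.239.0/25 (68 hosts, 126 usable)


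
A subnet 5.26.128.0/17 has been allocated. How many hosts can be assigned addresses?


Host bits = 32 - 17 = 15
Total addresses = 2^15 = 32768
Usable = total - 2 (network and broadcast)
Usable hosts: 32766


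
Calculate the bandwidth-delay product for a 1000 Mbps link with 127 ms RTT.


BDP = bandwidth * RTT
= 1000 Mbps * 127 ms
= 1000 * 1e6 * 127 / 1000 bits
= 127000000 bits
= 15875000 bytes
= 15502.9297 KB
BDP = 127000000 bits (15875000 bytes)


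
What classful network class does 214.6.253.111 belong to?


First octet: 214
Binary: 11010110
110xxxxx -> Class C (192-223)
Class C, default mask 255.255.255.0 (/24)


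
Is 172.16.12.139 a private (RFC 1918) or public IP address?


RFC 1918 private ranges:
  10.0.0.0/8 (10.0.0.0 - 10.255.255.255)
  172.16.0.0/12 (172.16.0.0 - 172.31.255.255)
  192.168.0.0/16 (192.168.0.0 - 192.168.255.255)
Private (in 172.16.0.0/12)


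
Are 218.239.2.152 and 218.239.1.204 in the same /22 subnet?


Mask: 255.255.252.0
218.239.2.152 AND mask = 218.239.0.0
218.239.1.204 AND mask = 218.239.0.0
Yes, same subnet (218.239.0.0)


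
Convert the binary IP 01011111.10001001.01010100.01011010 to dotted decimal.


01011111 = 95
10001001 = 137
01010100 = 84
01011010 = 90
IP: 95.137.84.90


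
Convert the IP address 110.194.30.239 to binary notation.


110 = 01101110
194 = 11000010
30 = 00011110
239 = 11101111
Binary: 01101110.11000010.00011110.11101111


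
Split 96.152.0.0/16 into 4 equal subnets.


New prefix = 16 + 2 = 18
Each subnet has 16384 addresses
  96.152.0.0/18
  96.152.64.0/18
  96.152.128.0/18
  96.152.192.0/18
Subnets: 96.152.0.0/18, 96.152.64.0/18, 96.152.128.0/18, 96.152.192.0/18


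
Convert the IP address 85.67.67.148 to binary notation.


85 = 01010101
67 = 01000011
67 = 01000011
148 = 10010100
Binary: 01010101.01000011.01000011.10010100


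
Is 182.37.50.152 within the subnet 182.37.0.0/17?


Subnet network: 182.37.0.0
Test IP AND mask: 182.37.0.0
Yes, 182.37.50.152 is in 182.37.0.0/17


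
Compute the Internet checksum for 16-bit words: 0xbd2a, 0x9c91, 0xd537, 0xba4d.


Sum all words (with carry folding):
+ 0xbd2a = 0xbd2a
+ 0x9c91 = 0x59bc
+ 0xd537 = 0x2ef4
+ 0xba4d = 0xe941
One's complement: ~0xe941
Checksum = 0x16be


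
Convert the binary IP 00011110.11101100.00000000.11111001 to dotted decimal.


00011110 = 30
11101100 = 236
00000000 = 0
11111001 = 249
IP: 30.236.0.249


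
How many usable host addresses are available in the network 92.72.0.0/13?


Host bits = 32 - 13 = 19
Total addresses = 2^19 = 524288
Usable = total - 2 (network and broadcast)
Usable hosts: 524286


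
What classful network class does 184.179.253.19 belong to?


First octet: 184
Binary: 10111000
10xxxxxx -> Class B (128-191)
Class B, default mask 255.255.0.0 (/16)


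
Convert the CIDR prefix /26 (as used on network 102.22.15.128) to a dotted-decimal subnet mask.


/26 means 26 network bits, 6 host bits
Binary: 11111111111111111111111111000000
Mask: 255.255.255.192


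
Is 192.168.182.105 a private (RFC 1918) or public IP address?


RFC 1918 private ranges:
  10.0.0.0/8 (10.0.0.0 - 10.255.255.255)
  172.16.0.0/12 (172.16.0.0 - 172.31.255.255)
  192.168.0.0/16 (192.168.0.0 - 192.168.255.255)
Private (in 192.168.0.0/16)


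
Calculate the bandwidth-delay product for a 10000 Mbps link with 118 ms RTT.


BDP = bandwidth * RTT
= 10000 Mbps * 118 ms
= 10000 * 1e6 * 118 / 1000 bits
= 1180000000 bits
= 147500000 bytes
= 144042.9688 KB
BDP = 1180000000 bits (147500000 bytes)


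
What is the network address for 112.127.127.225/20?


IP:   01110000.01111111.01111111.11100001
Mask: 11111111.11111111.11110000.00000000
AND operation:
Net:  01110000.01111111.01110000.00000000
Network: 112.127.112.0/20


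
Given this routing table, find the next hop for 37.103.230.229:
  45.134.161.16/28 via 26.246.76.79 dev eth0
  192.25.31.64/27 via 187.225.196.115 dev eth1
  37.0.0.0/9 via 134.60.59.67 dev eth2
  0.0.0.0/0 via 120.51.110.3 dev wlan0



Longest prefix match for 37.103.230.229:
  /28 45.134.161.16: no
  /27 192.25.31.64: no
  /9 37.0.0.0: MATCH
  /0 0.0.0.0: MATCH
Selected: next-hop 134.60.59.67 via eth2 (matched /9)


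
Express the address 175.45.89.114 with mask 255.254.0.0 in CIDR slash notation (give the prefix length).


Binary: 11111111.11111110.00000000.00000000
Count leading 1s
Prefix: /15


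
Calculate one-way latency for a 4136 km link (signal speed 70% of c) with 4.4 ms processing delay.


Speed = 0.7 * 3e5 km/s = 210000 km/s
Propagation delay = 4136 / 210000 = 0.0197 s = 19.6952 ms
Processing delay = 4.4 ms
Total one-way latency = 24.0952 ms


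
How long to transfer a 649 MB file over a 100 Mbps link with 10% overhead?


Effective throughput = 100 * (1 - 10/100) = 90 Mbps
File size in Mb = 649 * 8 = 5192 Mb
Time = 5192 / 90
Time = 57.6889 seconds


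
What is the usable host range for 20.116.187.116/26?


Network: 20.116.187.64
Broadcast: 20.116.187.127
First usable = network + 1
Last usable = broadcast - 1
Range: 20.116.187.65 to 20.116.187.126


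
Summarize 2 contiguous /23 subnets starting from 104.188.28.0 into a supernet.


Original prefix: /23
Number of subnets: 2 = 2^1
New prefix = 23 - 1 = 22
Supernet: 104.188.28.0/22


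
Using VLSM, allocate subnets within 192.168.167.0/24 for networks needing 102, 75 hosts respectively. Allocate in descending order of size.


102 hosts -> /25 (126 usable): 192.168.167.0/25
75 hosts -> /25 (126 usable): 192.168.167.128/25
Allocation: 192.168.167.0/25 (102 hosts, 126 usable); 192.168.167.128/25 (75 hosts, 126 usable)


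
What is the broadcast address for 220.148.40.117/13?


Network: 220.144.0.0/13
Host bits = 19
Set all host bits to 1:
Broadcast: 220.151.255.255


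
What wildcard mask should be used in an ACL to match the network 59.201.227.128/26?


Subnet mask: 255.255.255.192
Wildcard = 255.255.255.255 - subnet mask
255 - 255 = 0
255 - 255 = 0
255 - 255 = 0
255 - 192 = 63
Wildcard: 0.0.0.63


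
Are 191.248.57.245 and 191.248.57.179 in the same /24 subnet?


Mask: 255.255.255.0
191.248.57.245 AND mask = 191.248.57.0
191.248.57.179 AND mask = 191.248.57.0
Yes, same subnet (191.248.57.0)


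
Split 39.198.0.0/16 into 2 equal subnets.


New prefix = 16 + 1 = 17
Each subnet has 32768 addresses
  39.198.0.0/17
  39.198.128.0/17
Subnets: 39.198.0.0/17, 39.198.128.0/17


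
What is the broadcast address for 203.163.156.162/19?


Network: 203.163.128.0/19
Host bits = 13
Set all host bits to 1:
Broadcast: 203.163.159.255


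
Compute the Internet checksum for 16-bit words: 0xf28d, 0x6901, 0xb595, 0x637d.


Sum all words (with carry folding):
+ 0xf28d = 0xf28d
+ 0x6901 = 0x5b8f
+ 0xb595 = 0x1125
+ 0x637d = 0x74a2
One's complement: ~0x74a2
Checksum = 0x8b5d


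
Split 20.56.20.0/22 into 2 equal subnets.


New prefix = 22 + 1 = 23
Each subnet has 512 addresses
  20.56.20.0/23
  20.56.22.0/23
Subnets: 20.56.20.0/23, 20.56.22.0/23


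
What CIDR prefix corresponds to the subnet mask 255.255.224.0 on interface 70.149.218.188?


Binary: 11111111.11111111.11100000.00000000
Count leading 1s
Prefix: /19


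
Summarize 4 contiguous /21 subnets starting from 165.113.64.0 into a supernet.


Original prefix: /21
Number of subnets: 4 = 2^2
New prefix = 21 - 2 = 19
Supernet: 165.113.64.0/19


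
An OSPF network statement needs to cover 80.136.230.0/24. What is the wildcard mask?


Subnet mask: 255.255.255.0
Wildcard = 255.255.255.255 - subnet mask
255 - 255 = 0
255 - 255 = 0
255 - 255 = 0
255 - 0 = 255
Wildcard: 0.0.0.255


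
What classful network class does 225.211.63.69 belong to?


First octet: 225
Binary: 11100001
1110xxxx -> Class D (224-239)
Class D (multicast), default mask N/A


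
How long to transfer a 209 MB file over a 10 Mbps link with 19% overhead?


Effective throughput = 10 * (1 - 19/100) = 8.1 Mbps
File size in Mb = 209 * 8 = 1672 Mb
Time = 1672 / 8.1
Time = 206.4198 seconds


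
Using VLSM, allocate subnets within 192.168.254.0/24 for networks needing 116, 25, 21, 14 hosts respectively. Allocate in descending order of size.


116 hosts -> /25 (126 usable): 192.168.254.0/25
25 hosts -> /27 (30 usable): 192.168.254.128/27
21 hosts -> /27 (30 usable): 192.168.254.160/27
14 hosts -> /28 (14 usable): 192.168.254.192/28
Allocation: 192.168.254.0/25 (116 hosts, 126 usable); 192.168.254.128/27 (25 hosts, 30 usable); 192.168.254.160/27 (21 hosts, 30 usable); 192.168.254.192/28 (14 hosts, 14 usable)


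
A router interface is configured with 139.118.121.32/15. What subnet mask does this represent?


/15 means 15 network bits, 17 host bits
Binary: 11111111111111100000000000000000
Mask: 255.254.0.0


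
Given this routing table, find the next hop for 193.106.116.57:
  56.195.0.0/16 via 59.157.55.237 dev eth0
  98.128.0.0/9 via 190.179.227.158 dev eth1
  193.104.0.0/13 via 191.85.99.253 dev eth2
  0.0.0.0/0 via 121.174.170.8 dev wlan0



Longest prefix match for 193.106.116.57:
  /16 56.195.0.0: no
  /9 98.128.0.0: no
  /13 193.104.0.0: MATCH
  /0 0.0.0.0: MATCH
Selected: next-hop 191.85.99.253 via eth2 (matched /13)


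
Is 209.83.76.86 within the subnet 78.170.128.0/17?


Subnet network: 78.170.128.0
Test IP AND mask: 209.83.0.0
No, 209.83.76.86 is not in 78.170.128.0/17


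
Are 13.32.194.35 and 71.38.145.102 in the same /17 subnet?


Mask: 255.255.128.0
13.32.194.35 AND mask = 13.32.128.0
71.38.145.102 AND mask = 71.38.128.0
No, different subnets (13.32.128.0 vs 71.38.128.0)


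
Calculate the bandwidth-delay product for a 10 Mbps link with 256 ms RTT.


BDP = bandwidth * RTT
= 10 Mbps * 256 ms
= 10 * 1e6 * 256 / 1000 bits
= 2560000 bits
= 320000 bytes
= 312.5 KB
BDP = 2560000 bits (320000 bytes)


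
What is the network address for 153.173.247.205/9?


IP:   10011001.10101101.11110111.11001101
Mask: 11111111.10000000.00000000.00000000
AND operation:
Net:  10011001.10000000.00000000.00000000
Network: 153.128.0.0/9


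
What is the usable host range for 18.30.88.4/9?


Network: 18.0.0.0
Broadcast: 18.127.255.255
First usable = network + 1
Last usable = broadcast - 1
Range: 18.0.0.1 to 18.127.255.254


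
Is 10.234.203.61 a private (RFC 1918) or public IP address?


RFC 1918 private ranges:
  10.0.0.0/8 (10.0.0.0 - 10.255.255.255)
  172.16.0.0/12 (172.16.0.0 - 172.31.255.255)
  192.168.0.0/16 (192.168.0.0 - 192.168.255.255)
Private (in 10.0.0.0/8)


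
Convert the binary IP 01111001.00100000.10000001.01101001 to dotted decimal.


01111001 = 121
00100000 = 32
10000001 = 129
01101001 = 105
IP: 121.32.129.105


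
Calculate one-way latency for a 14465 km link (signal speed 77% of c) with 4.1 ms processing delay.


Speed = 0.77 * 3e5 km/s = 231000 km/s
Propagation delay = 14465 / 231000 = 0.0626 s = 62.619 ms
Processing delay = 4.1 ms
Total one-way latency = 66.719 ms


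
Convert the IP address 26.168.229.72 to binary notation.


26 = 00011010
168 = 10101000
229 = 11100101
72 = 01001000
Binary: 00011010.10101000.11100101.01001000


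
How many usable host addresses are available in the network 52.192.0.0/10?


Host bits = 32 - 10 = 22
Total addresses = 2^22 = 4194304
Usable = total - 2 (network and broadcast)
Usable hosts: 4194302


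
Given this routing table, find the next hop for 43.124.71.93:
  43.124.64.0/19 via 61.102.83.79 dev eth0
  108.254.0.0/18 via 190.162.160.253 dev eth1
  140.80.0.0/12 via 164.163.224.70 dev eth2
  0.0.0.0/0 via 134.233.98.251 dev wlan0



Longest prefix match for 43.124.71.93:
  /19 43.124.64.0: MATCH
  /18 108.254.0.0: no
  /12 140.80.0.0: no
  /0 0.0.0.0: MATCH
Selected: next-hop 61.102.83.79 via eth0 (matched /19)


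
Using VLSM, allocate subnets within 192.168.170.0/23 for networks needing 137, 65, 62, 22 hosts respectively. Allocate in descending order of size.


137 hosts -> /24 (254 usable): 192.168.170.0/24
65 hosts -> /25 (126 usable): 192.168.171.0/25
62 hosts -> /26 (62 usable): 192.168.171.128/26
22 hosts -> /27 (30 usable): 192.168.171.192/27
Allocation: 192.168.170.0/24 (137 hosts, 254 usable); 192.168.171.0/25 (65 hosts, 126 usable); 192.168.171.128/26 (62 hosts, 62 usable); 192.168.171.192/27 (22 hosts, 30 usable)


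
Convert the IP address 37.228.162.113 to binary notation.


37 = 00100101
228 = 11100100
162 = 10100010
113 = 01110001
Binary: 00100101.11100100.10100010.01110001


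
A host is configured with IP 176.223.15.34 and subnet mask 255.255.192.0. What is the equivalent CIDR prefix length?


Binary: 11111111.11111111.11000000.00000000
Count leading 1s
Prefix: /18


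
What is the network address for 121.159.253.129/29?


IP:   01111001.10011111.11111101.10000001
Mask: 11111111.11111111.11111111.11111000
AND operation:
Net:  01111001.10011111.11111101.10000000
Network: 121.159.253.128/29


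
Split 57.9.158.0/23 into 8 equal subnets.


New prefix = 23 + 3 = 26
Each subnet has 64 addresses
  57.9.158.0/26
  57.9.158.64/26
  57.9.158.128/26
  57.9.158.192/26
  57.9.159.0/26
  57.9.159.64/26
  57.9.159.128/26
  57.9.159.192/26
Subnets: 57.9.158.0/26, 57.9.158.64/26, 57.9.158.128/26, 57.9.158.192/26, 57.9.159.0/26, 57.9.159.64/26, 57.9.159.128/26, 57.9.159.192/26


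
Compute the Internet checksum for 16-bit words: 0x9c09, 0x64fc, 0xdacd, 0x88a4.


Sum all words (with carry folding):
+ 0x9c09 = 0x9c09
+ 0x64fc = 0x0106
+ 0xdacd = 0xdbd3
+ 0x88a4 = 0x6478
One's complement: ~0x6478
Checksum = 0x9b87


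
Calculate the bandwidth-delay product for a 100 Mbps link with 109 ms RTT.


BDP = bandwidth * RTT
= 100 Mbps * 109 ms
= 100 * 1e6 * 109 / 1000 bits
= 10900000 bits
= 1362500 bytes
= 1330.5664 KB
BDP = 10900000 bits (1362500 bytes)


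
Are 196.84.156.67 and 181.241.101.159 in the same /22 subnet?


Mask: 255.255.252.0
196.84.156.67 AND mask = 196.84.156.0
181.241.101.159 AND mask = 181.241.100.0
No, different subnets (196.84.156.0 vs 181.241.100.0)


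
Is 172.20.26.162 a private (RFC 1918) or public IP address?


RFC 1918 private ranges:
  10.0.0.0/8 (10.0.0.0 - 10.255.255.255)
  172.16.0.0/12 (172.16.0.0 - 172.31.255.255)
  192.168.0.0/16 (192.168.0.0 - 192.168.255.255)
Private (in 172.16.0.0/12)


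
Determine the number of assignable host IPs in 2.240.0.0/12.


Host bits = 32 - 12 = 20
Total addresses = 2^20 = 1048576
Usable = total - 2 (network and broadcast)
Usable hosts: 1048574


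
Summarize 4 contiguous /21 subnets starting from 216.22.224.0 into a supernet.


Original prefix: /21
Number of subnets: 4 = 2^2
New prefix = 21 - 2 = 19
Supernet: 216.22.224.0/19


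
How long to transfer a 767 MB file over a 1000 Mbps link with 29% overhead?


Effective throughput = 1000 * (1 - 29/100) = 710 Mbps
File size in Mb = 767 * 8 = 6136 Mb
Time = 6136 / 710
Time = 8.6423 seconds


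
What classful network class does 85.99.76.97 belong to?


First octet: 85
Binary: 01010101
0xxxxxxx -> Class A (1-126)
Class A, default mask 255.0.0.0 (/8)


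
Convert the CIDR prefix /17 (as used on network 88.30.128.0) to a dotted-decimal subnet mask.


/17 means 17 network bits, 15 host bits
Binary: 11111111111111111000000000000000
Mask: 255.255.128.0


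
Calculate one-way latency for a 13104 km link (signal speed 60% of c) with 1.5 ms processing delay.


Speed = 0.6 * 3e5 km/s = 180000 km/s
Propagation delay = 13104 / 180000 = 0.0728 s = 72.8 ms
Processing delay = 1.5 ms
Total one-way latency = 74.3 ms


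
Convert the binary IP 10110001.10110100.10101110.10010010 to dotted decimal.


10110001 = 177
10110100 = 180
10101110 = 174
10010010 = 146
IP: 177.180.174.146


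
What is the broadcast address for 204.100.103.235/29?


Network: 204.100.103.232/29
Host bits = 3
Set all host bits to 1:
Broadcast: 204.100.103.239


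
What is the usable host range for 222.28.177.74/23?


Network: 222.28.176.0
Broadcast: 222.28.177.255
First usable = network + 1
Last usable = broadcast - 1
Range: 222.28.176.1 to 222.28.177.254


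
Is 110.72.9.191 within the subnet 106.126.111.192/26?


Subnet network: 106.126.111.192
Test IP AND mask: 110.72.9.128
No, 110.72.9.191 is not in 106.126.111.192/26


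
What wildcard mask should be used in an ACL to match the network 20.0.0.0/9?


Subnet mask: 255.128.0.0
Wildcard = 255.255.255.255 - subnet mask
255 - 255 = 0
255 - 128 = 127
255 - 0 = 255
255 - 0 = 255
Wildcard: 0.127.255.255


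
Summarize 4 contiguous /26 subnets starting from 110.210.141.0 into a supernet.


Original prefix: /26
Number of subnets: 4 = 2^2
New prefix = 26 - 2 = 24
Supernet: 110.210.141.0/24


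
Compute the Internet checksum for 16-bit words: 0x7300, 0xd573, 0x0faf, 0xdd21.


Sum all words (with carry folding):
+ 0x7300 = 0x7300
+ 0xd573 = 0x4874
+ 0x0faf = 0x5823
+ 0xdd21 = 0x3545
One's complement: ~0x3545
Checksum = 0xcaba


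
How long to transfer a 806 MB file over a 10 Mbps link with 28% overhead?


Effective throughput = 10 * (1 - 28/100) = 7.2 Mbps
File size in Mb = 806 * 8 = 6448 Mb
Time = 6448 / 7.2
Time = 895.5556 seconds


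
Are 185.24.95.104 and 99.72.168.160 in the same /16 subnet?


Mask: 255.255.0.0
185.24.95.104 AND mask = 185.24.0.0
99.72.168.160 AND mask = 99.72.0.0
No, different subnets (185.24.0.0 vs 99.72.0.0)


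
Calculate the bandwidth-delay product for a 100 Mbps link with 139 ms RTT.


BDP = bandwidth * RTT
= 100 Mbps * 139 ms
= 100 * 1e6 * 139 / 1000 bits
= 13900000 bits
= 1737500 bytes
= 1696.7773 KB
BDP = 13900000 bits (1737500 bytes)


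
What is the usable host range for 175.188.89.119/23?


Network: 175.188.88.0
Broadcast: 175.188.89.255
First usable = network + 1
Last usable = broadcast - 1
Range: 175.188.88.1 to 175.188.89.254


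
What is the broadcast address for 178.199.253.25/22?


Network: 178.199.252.0/22
Host bits = 10
Set all host bits to 1:
Broadcast: 178.199.255.255


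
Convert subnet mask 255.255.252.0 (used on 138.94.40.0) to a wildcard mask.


Subnet mask: 255.255.252.0
Wildcard = 255.255.255.255 - subnet mask
255 - 255 = 0
255 - 255 = 0
255 - 252 = 3
255 - 0 = 255
Wildcard: 0.0.3.255


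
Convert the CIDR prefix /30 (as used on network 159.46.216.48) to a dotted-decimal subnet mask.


/30 means 30 network bits, 2 host bits
Binary: 11111111111111111111111111111100
Mask: 255.255.255.252


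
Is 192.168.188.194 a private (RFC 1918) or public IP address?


RFC 1918 private ranges:
  10.0.0.0/8 (10.0.0.0 - 10.255.255.255)
  172.16.0.0/12 (172.16.0.0 - 172.31.255.255)
  192.168.0.0/16 (192.168.0.0 - 192.168.255.255)
Private (in 192.168.0.0/16)


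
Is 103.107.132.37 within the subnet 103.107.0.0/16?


Subnet network: 103.107.0.0
Test IP AND mask: 103.107.0.0
Yes, 103.107.132.37 is in 103.107.0.0/16


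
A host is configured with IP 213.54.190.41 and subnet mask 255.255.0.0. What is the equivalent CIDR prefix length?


Binary: 11111111.11111111.00000000.00000000
Count leading 1s
Prefix: /16


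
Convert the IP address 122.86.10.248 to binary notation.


122 = 01111010
86 = 01010110
10 = 00001010
248 = 11111000
Binary: 01111010.01010110.00001010.11111000


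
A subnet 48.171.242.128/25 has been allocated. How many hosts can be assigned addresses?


Host bits = 32 - 25 = 7
Total addresses = 2^7 = 128
Usable = total - 2 (network and broadcast)
Usable hosts: 126


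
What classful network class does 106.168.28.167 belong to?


First octet: 106
Binary: 01101010
0xxxxxxx -> Class A (1-126)
Class A, default mask 255.0.0.0 (/8)


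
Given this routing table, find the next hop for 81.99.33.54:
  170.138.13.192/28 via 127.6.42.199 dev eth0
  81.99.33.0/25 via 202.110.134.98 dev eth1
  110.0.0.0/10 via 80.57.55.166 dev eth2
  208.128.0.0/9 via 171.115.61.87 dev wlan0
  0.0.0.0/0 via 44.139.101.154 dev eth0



Longest prefix match for 81.99.33.54:
  /28 170.138.13.192: no
  /25 81.99.33.0: MATCH
  /10 110.0.0.0: no
  /9 208.128.0.0: no
  /0 0.0.0.0: MATCH
Selected: next-hop 202.110.134.98 via eth1 (matched /25)


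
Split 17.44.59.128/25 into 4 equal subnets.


New prefix = 25 + 2 = 27
Each subnet has 32 addresses
  17.44.59.128/27
  17.44.59.160/27
  17.44.59.192/27
  17.44.59.224/27
Subnets: 17.44.59.128/27, 17.44.59.160/27, 17.44.59.192/27, 17.44.59.224/27


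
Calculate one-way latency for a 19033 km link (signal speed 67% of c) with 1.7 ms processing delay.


Speed = 0.67 * 3e5 km/s = 201000 km/s
Propagation delay = 19033 / 201000 = 0.0947 s = 94.6915 ms
Processing delay = 1.7 ms
Total one-way latency = 96.3915 ms


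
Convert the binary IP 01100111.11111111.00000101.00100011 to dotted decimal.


01100111 = 103
11111111 = 255
00000101 = 5
00100011 = 35
IP: 103.255.5.35


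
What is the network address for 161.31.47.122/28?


IP:   10100001.00011111.00101111.01111010
Mask: 11111111.11111111.11111111.11110000
AND operation:
Net:  10100001.00011111.00101111.01110000
Network: 161.31.47.112/28


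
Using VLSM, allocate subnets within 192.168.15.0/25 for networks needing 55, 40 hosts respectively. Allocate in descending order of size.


55 hosts -> /26 (62 usable): 192.168.15.0/26
40 hosts -> /26 (62 usable): 192.168.15.64/26
Allocation: 192.168.15.0/26 (55 hosts, 62 usable); 192.168.15.64/26 (40 hosts, 62 usable)


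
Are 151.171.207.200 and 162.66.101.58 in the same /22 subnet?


Mask: 255.255.252.0
151.171.207.200 AND mask = 151.171.204.0
162.66.101.58 AND mask = 162.66.100.0
No, different subnets (151.171.204.0 vs 162.66.100.0)


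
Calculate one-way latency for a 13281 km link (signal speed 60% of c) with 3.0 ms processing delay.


Speed = 0.6 * 3e5 km/s = 180000 km/s
Propagation delay = 13281 / 180000 = 0.0738 s = 73.7833 ms
Processing delay = 3.0 ms
Total one-way latency = 76.7833 ms


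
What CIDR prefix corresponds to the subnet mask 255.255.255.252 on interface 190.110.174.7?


Binary: 11111111.11111111.11111111.11111100
Count leading 1s
Prefix: /30


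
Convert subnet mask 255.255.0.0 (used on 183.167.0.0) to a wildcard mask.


Subnet mask: 255.255.0.0
Wildcard = 255.255.255.255 - subnet mask
255 - 255 = 0
255 - 255 = 0
255 - 0 = 255
255 - 0 = 255
Wildcard: 0.0.255.255


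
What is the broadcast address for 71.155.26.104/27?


Network: 71.155.26.96/27
Host bits = 5
Set all host bits to 1:
Broadcast: 71.155.26.127


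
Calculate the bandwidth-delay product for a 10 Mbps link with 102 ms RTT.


BDP = bandwidth * RTT
= 10 Mbps * 102 ms
= 10 * 1e6 * 102 / 1000 bits
= 1020000 bits
= 127500 bytes
= 124.5117 KB
BDP = 1020000 bits (127500 bytes)


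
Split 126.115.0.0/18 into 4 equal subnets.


New prefix = 18 + 2 = 20
Each subnet has 4096 addresses
  126.115.0.0/20
  126.115.16.0/20
  126.115.32.0/20
  126.115.48.0/20
Subnets: 126.115.0.0/20, 126.115.16.0/20, 126.115.32.0/20, 126.115.48.0/20


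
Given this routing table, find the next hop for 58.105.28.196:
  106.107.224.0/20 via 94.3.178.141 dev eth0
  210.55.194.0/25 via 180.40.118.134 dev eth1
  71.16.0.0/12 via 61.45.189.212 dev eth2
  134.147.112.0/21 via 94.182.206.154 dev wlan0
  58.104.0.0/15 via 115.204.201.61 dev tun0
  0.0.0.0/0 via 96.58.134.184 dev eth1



Longest prefix match for 58.105.28.196:
  /20 106.107.224.0: no
  /25 210.55.194.0: no
  /12 71.16.0.0: no
  /21 134.147.112.0: no
  /15 58.104.0.0: MATCH
  /0 0.0.0.0: MATCH
Selected: next-hop 115.204.201.61 via tun0 (matched /15)


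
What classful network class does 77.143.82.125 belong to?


First octet: 77
Binary: 01001101
0xxxxxxx -> Class A (1-126)
Class A, default mask 255.0.0.0 (/8)


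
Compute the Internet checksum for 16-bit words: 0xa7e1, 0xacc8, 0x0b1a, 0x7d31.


Sum all words (with carry folding):
+ 0xa7e1 = 0xa7e1
+ 0xacc8 = 0x54aa
+ 0x0b1a = 0x5fc4
+ 0x7d31 = 0xdcf5
One's complement: ~0xdcf5
Checksum = 0x230a


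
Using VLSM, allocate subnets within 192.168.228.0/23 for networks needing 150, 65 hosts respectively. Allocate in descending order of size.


150 hosts -> /24 (254 usable): 192.168.228.0/24
65 hosts -> /25 (126 usable): 192.168.229.0/25
Allocation: 192.168.228.0/24 (150 hosts, 254 usable); 192.168.229.0/25 (65 hosts, 126 usable)


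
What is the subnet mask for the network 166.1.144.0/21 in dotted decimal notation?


/21 means 21 network bits, 11 host bits
Binary: 11111111111111111111100000000000
Mask: 255.255.248.0


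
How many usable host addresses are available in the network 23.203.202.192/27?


Host bits = 32 - 27 = 5
Total addresses = 2^5 = 32
Usable = total - 2 (network and broadcast)
Usable hosts: 30


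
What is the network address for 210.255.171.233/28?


IP:   11010010.11111111.10101011.11101001
Mask: 11111111.11111111.11111111.11110000
AND operation:
Net:  11010010.11111111.10101011.11100000
Network: 210.255.171.224/28


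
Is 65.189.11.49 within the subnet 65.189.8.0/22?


Subnet network: 65.189.8.0
Test IP AND mask: 65.189.8.0
Yes, 65.189.11.49 is in 65.189.8.0/22


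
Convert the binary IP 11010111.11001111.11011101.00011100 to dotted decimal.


11010111 = 215
11001111 = 207
11011101 = 221
00011100 = 28
IP: 215.207.221.28


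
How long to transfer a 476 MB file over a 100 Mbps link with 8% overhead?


Effective throughput = 100 * (1 - 8/100) = 92 Mbps
File size in Mb = 476 * 8 = 3808 Mb
Time = 3808 / 92
Time = 41.3913 seconds


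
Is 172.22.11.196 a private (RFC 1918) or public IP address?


RFC 1918 private ranges:
  10.0.0.0/8 (10.0.0.0 - 10.255.255.255)
  172.16.0.0/12 (172.16.0.0 - 172.31.255.255)
  192.168.0.0/16 (192.168.0.0 - 192.168.255.255)
Private (in 172.16.0.0/12)


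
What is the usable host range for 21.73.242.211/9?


Network: 21.0.0.0
Broadcast: 21.127.255.255
First usable = network + 1
Last usable = broadcast - 1
Range: 21.0.0.1 to 21.127.255.254


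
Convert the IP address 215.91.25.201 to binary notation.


215 = 11010111
91 = 01011011
25 = 00011001
201 = 11001001
Binary: 11010111.01011011.00011001.11001001


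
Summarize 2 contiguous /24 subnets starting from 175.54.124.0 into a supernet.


Original prefix: /24
Number of subnets: 2 = 2^1
New prefix = 24 - 1 = 23
Supernet: 175.54.124.0/23


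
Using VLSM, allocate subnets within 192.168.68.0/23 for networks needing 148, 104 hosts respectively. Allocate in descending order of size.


148 hosts -> /24 (254 usable): 192.168.68.0/24
104 hosts -> /25 (126 usable): 192.168.69.0/25
Allocation: 192.168.68.0/24 (148 hosts, 254 usable); 192.168.69.0/25 (104 hosts, 126 usable)


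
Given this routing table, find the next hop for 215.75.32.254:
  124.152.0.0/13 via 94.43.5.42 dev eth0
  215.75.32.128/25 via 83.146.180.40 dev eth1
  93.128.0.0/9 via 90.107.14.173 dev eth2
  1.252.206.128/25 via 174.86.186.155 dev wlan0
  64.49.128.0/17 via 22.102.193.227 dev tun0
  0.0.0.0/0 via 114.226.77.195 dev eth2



Longest prefix match for 215.75.32.254:
  /13 124.152.0.0: no
  /25 215.75.32.128: MATCH
  /9 93.128.0.0: no
  /25 1.252.206.128: no
  /17 64.49.128.0: no
  /0 0.0.0.0: MATCH
Selected: next-hop 83.146.180.40 via eth1 (matched /25)


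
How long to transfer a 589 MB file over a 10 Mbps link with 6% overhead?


Effective throughput = 10 * (1 - 6/100) = 9.4 Mbps
File size in Mb = 589 * 8 = 4712 Mb
Time = 4712 / 9.4
Time = 501.2766 seconds


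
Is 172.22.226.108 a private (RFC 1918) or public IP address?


RFC 1918 private ranges:
  10.0.0.0/8 (10.0.0.0 - 10.255.255.255)
  172.16.0.0/12 (172.16.0.0 - 172.31.255.255)
  192.168.0.0/16 (192.168.0.0 - 192.168.255.255)
Private (in 172.16.0.0/12)


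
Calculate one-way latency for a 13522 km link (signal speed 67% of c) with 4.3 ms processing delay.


Speed = 0.67 * 3e5 km/s = 201000 km/s
Propagation delay = 13522 / 201000 = 0.0673 s = 67.2736 ms
Processing delay = 4.3 ms
Total one-way latency = 71.5736 ms


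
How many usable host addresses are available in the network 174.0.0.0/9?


Host bits = 32 - 9 = 23
Total addresses = 2^23 = 8388608
Usable = total - 2 (network and broadcast)
Usable hosts: 8388606


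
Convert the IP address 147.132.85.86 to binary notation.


147 = 10010011
132 = 10000100
85 = 01010101
86 = 01010110
Binary: 10010011.10000100.01010101.01010110


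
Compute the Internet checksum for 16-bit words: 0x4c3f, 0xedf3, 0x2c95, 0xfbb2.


Sum all words (with carry folding):
+ 0x4c3f = 0x4c3f
+ 0xedf3 = 0x3a33
+ 0x2c95 = 0x66c8
+ 0xfbb2 = 0x627b
One's complement: ~0x627b
Checksum = 0x9d84


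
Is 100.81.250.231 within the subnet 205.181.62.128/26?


Subnet network: 205.181.62.128
Test IP AND mask: 100.81.250.192
No, 100.81.250.231 is not in 205.181.62.128/26


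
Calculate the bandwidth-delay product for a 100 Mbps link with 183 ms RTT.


BDP = bandwidth * RTT
= 100 Mbps * 183 ms
= 100 * 1e6 * 183 / 1000 bits
= 18300000 bits
= 2287500 bytes
= 2233.8867 KB
BDP = 18300000 bits (2287500 bytes)


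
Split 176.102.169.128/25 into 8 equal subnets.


New prefix = 25 + 3 = 28
Each subnet has 16 addresses
  176.102.169.128/28
  176.102.169.144/28
  176.102.169.160/28
  176.102.169.176/28
  176.102.169.192/28
  176.102.169.208/28
  176.102.169.224/28
  176.102.169.240/28
Subnets: 176.102.169.128/28, 176.102.169.144/28, 176.102.169.160/28, 176.102.169.176/28, 176.102.169.192/28, 176.102.169.208/28, 176.102.169.224/28, 176.102.169.240/28


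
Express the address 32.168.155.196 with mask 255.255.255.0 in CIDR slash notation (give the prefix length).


Binary: 11111111.11111111.11111111.00000000
Count leading 1s
Prefix: /24


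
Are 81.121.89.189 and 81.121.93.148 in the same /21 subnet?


Mask: 255.255.248.0
81.121.89.189 AND mask = 81.121.88.0
81.121.93.148 AND mask = 81.121.88.0
Yes, same subnet (81.121.88.0)


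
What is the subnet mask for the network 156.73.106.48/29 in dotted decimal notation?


/29 means 29 network bits, 3 host bits
Binary: 11111111111111111111111111111000
Mask: 255.255.255.248


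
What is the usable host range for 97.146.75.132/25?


Network: 97.146.75.128
Broadcast: 97.146.75.255
First usable = network + 1
Last usable = broadcast - 1
Range: 97.146.75.129 to 97.146.75.254


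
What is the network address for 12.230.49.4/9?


IP:   00001100.11100110.00110001.00000100
Mask: 11111111.10000000.00000000.00000000
AND operation:
Net:  00001100.10000000.00000000.00000000
Network: 12.128.0.0/9


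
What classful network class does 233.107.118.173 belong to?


First octet: 233
Binary: 11101001
1110xxxx -> Class D (224-239)
Class D (multicast), default mask N/A


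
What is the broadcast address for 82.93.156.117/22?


Network: 82.93.156.0/22
Host bits = 10
Set all host bits to 1:
Broadcast: 82.93.159.255


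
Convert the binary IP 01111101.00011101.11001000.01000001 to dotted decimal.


01111101 = 125
00011101 = 29
11001000 = 200
01000001 = 65
IP: 125.29.200.65


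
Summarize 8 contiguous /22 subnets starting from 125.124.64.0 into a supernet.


Original prefix: /22
Number of subnets: 8 = 2^3
New prefix = 22 - 3 = 19
Supernet: 125.124.64.0/19


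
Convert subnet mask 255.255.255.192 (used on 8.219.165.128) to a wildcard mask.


Subnet mask: 255.255.255.192
Wildcard = 255.255.255.255 - subnet mask
255 - 255 = 0
255 - 255 = 0
255 - 255 = 0
255 - 192 = 63
Wildcard: 0.0.0.63


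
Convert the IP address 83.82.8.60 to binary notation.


83 = 01010011
82 = 01010010
8 = 00001000
60 = 00111100
Binary: 01010011.01010010.00001000.00111100


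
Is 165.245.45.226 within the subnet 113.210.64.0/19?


Subnet network: 113.210.64.0
Test IP AND mask: 165.245.32.0
No, 165.245.45.226 is not in 113.210.64.0/19


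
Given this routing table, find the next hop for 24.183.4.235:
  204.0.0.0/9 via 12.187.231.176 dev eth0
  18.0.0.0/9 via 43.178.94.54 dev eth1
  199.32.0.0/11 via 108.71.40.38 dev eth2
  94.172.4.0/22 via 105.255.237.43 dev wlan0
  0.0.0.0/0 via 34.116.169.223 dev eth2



Longest prefix match for 24.183.4.235:
  /9 204.0.0.0: no
  /9 18.0.0.0: no
  /11 199.32.0.0: no
  /22 94.172.4.0: no
  /0 0.0.0.0: MATCH
Selected: next-hop 34.116.169.223 via eth2 (matched /0)


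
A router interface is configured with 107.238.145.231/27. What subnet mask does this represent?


/27 means 27 network bits, 5 host bits
Binary: 11111111111111111111111111100000
Mask: 255.255.255.224


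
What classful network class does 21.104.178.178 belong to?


First octet: 21
Binary: 00010101
0xxxxxxx -> Class A (1-126)
Class A, default mask 255.0.0.0 (/8)


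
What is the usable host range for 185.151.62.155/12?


Network: 185.144.0.0
Broadcast: 185.159.255.255
First usable = network + 1
Last usable = broadcast - 1
Range: 185.144.0.1 to 185.159.255.254


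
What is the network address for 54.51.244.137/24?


IP:   00110110.00110011.11110100.10001001
Mask: 11111111.11111111.11111111.00000000
AND operation:
Net:  00110110.00110011.11110100.00000000
Network: 54.51.244.0/24


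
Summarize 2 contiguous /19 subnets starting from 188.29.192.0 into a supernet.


Original prefix: /19
Number of subnets: 2 = 2^1
New prefix = 19 - 1 = 18
Supernet: 188.29.192.0/18


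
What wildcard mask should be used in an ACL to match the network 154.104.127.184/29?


Subnet mask: 255.255.255.248
Wildcard = 255.255.255.255 - subnet mask
255 - 255 = 0
255 - 255 = 0
255 - 255 = 0
255 - 248 = 7
Wildcard: 0.0.0.7


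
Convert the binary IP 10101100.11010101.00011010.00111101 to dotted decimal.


10101100 = 172
11010101 = 213
00011010 = 26
00111101 = 61
IP: 172.213.26.61


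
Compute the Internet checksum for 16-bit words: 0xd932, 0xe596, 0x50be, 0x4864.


Sum all words (with carry folding):
+ 0xd932 = 0xd932
+ 0xe596 = 0xbec9
+ 0x50be = 0x0f88
+ 0x4864 = 0x57ec
One's complement: ~0x57ec
Checksum = 0xa813


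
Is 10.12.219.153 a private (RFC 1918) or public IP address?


RFC 1918 private ranges:
  10.0.0.0/8 (10.0.0.0 - 10.255.255.255)
  172.16.0.0/12 (172.16.0.0 - 172.31.255.255)
  192.168.0.0/16 (192.168.0.0 - 192.168.255.255)
Private (in 10.0.0.0/8)


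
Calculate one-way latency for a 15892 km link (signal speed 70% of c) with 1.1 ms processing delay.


Speed = 0.7 * 3e5 km/s = 210000 km/s
Propagation delay = 15892 / 210000 = 0.0757 s = 75.6762 ms
Processing delay = 1.1 ms
Total one-way latency = 76.7762 ms


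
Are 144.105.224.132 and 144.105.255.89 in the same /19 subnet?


Mask: 255.255.224.0
144.105.224.132 AND mask = 144.105.224.0
144.105.255.89 AND mask = 144.105.224.0
Yes, same subnet (144.105.224.0)


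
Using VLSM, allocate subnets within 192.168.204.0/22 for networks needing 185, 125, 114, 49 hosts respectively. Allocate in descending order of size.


185 hosts -> /24 (254 usable): 192.168.204.0/24
125 hosts -> /25 (126 usable): 192.168.205.0/25
114 hosts -> /25 (126 usable): 192.168.205.128/25
49 hosts -> /26 (62 usable): 192.168.206.0/26
Allocation: 192.168.204.0/24 (185 hosts, 254 usable); 192.168.205.0/25 (125 hosts, 126 usable); 192.168.205.128/25 (114 hosts, 126 usable); 192.168.206.0/26 (49 hosts, 62 usable)


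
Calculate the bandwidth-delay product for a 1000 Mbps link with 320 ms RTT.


BDP = bandwidth * RTT
= 1000 Mbps * 320 ms
= 1000 * 1e6 * 320 / 1000 bits
= 320000000 bits
= 40000000 bytes
= 39062.5 KB
BDP = 320000000 bits (40000000 bytes)


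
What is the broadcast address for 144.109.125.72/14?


Network: 144.108.0.0/14
Host bits = 18
Set all host bits to 1:
Broadcast: 144.111.255.255


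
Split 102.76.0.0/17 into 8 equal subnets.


New prefix = 17 + 3 = 20
Each subnet has 4096 addresses
  102.76.0.0/20
  102.76.16.0/20
  102.76.32.0/20
  102.76.48.0/20
  102.76.64.0/20
  102.76.80.0/20
  102.76.96.0/20
  102.76.112.0/20
Subnets: 102.76.0.0/20, 102.76.16.0/20, 102.76.32.0/20, 102.76.48.0/20, 102.76.64.0/20, 102.76.80.0/20, 102.76.96.0/20, 102.76.112.0/20


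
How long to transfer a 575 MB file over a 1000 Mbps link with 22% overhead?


Effective throughput = 1000 * (1 - 22/100) = 780 Mbps
File size in Mb = 575 * 8 = 4600 Mb
Time = 4600 / 780
Time = 5.8974 seconds


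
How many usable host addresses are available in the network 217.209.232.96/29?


Host bits = 32 - 29 = 3
Total addresses = 2^3 = 8
Usable = total - 2 (network and broadcast)
Usable hosts: 6


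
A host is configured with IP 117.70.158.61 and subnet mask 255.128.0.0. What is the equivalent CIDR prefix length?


Binary: 11111111.10000000.00000000.00000000
Count leading 1s
Prefix: /9


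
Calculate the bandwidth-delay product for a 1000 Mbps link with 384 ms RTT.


BDP = bandwidth * RTT
= 1000 Mbps * 384 ms
= 1000 * 1e6 * 384 / 1000 bits
= 384000000 bits
= 48000000 bytes
= 46875 KB
BDP = 384000000 bits (48000000 bytes)


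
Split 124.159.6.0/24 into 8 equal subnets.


New prefix = 24 + 3 = 27
Each subnet has 32 addresses
  124.159.6.0/27
  124.159.6.32/27
  124.159.6.64/27
  124.159.6.96/27
  124.159.6.128/27
  124.159.6.160/27
  124.159.6.192/27
  124.159.6.224/27
Subnets: 124.159.6.0/27, 124.159.6.32/27, 124.159.6.64/27, 124.159.6.96/27, 124.159.6.128/27, 124.159.6.160/27, 124.159.6.192/27, 124.159.6.224/27
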